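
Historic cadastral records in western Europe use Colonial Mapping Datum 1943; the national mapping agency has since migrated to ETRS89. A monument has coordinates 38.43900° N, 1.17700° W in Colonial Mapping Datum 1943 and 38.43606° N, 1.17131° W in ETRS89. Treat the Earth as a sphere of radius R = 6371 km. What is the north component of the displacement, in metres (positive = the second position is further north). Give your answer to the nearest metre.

ΔN = -327 m

Δφ = 38.43606° − 38.43900° = -0.00294°; Δλ = -1.17131° − -1.17700° = +0.00569°.
1° along a meridian = πR/180 = 111195 m.
ΔN = Δφ × 111195 = -326.9 m; ΔE = Δλ × 111195 × cos(38.43900°) = +0.00569 × 111195 × 0.783270 = 495.6 m.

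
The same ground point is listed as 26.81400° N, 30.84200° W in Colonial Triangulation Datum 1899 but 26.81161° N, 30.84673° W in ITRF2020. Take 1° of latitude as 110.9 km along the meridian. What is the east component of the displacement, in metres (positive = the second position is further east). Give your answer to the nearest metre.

ΔE = -468 m

Δφ = 26.81161° − 26.81400° = -0.00239°; Δλ = -30.84673° − -30.84200° = -0.00473°.
ΔN = Δφ × 110900 = -265.1 m; ΔE = Δλ × 110900 × cos(26.81400°) = -0.00473 × 110900 × 0.892476 = -468.2 m.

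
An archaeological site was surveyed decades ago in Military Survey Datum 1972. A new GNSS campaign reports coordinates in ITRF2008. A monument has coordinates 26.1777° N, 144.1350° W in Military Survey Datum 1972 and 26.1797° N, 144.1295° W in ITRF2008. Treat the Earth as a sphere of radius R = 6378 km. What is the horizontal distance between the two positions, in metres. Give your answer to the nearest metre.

Δφ = 26.1797° − 26.1777° = +0.0020°; Δλ = -144.1295° − -144.1350° = +0.0055°.
1° along a meridian = πR/180 = 111317 m.
ΔN = Δφ × 111317 = 222.6 m; ΔE = Δλ × 111317 × cos(26.1777°) = +0.0055 × 111317 × 0.897430 = 549.4 m.
Distance = √(ΔE² + ΔN²) = √(549.4² + 222.6²) = 592.8 m.

593 m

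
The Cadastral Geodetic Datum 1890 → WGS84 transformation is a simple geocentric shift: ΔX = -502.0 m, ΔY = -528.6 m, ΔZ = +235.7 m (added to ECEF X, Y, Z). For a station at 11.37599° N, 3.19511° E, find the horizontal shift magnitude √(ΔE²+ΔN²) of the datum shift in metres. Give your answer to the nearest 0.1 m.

602.1 m

The local east axis at (φ, λ) is (−sin λ, cos λ, 0), so ΔE = −sin(3.19511°)·(-502.0) + cos(3.19511°)·(-528.6) = -499.80 m.
The local north axis is (−sin φ cos λ, −sin φ sin λ, cos φ), giving ΔN = 98.864 + 5.811 + 231.069 = 335.74 m.
Horizontal magnitude = √(ΔE² + ΔN²) = √((-499.80)² + 335.74²) = 602.10 m.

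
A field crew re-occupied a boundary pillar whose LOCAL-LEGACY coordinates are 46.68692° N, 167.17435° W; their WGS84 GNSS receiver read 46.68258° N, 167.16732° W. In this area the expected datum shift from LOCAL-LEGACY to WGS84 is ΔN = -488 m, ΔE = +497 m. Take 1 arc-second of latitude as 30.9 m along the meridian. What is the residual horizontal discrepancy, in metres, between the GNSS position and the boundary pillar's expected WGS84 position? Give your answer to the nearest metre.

40 m

Observed coordinate differences: Δφ = -0.00434°, Δλ = +0.00703°.
Converting to metres (1° lat = 111240 m, cos φ = 0.685984): observed ΔN = -482.8 m, observed ΔE = 536.5 m.
Subtracting the expected shift leaves a residual of -482.8 − (-488) = 5.2 m north and 536.5 − (497) = 39.5 m east.
Residual distance = √(5.2² + 39.5²) = 39.8 m.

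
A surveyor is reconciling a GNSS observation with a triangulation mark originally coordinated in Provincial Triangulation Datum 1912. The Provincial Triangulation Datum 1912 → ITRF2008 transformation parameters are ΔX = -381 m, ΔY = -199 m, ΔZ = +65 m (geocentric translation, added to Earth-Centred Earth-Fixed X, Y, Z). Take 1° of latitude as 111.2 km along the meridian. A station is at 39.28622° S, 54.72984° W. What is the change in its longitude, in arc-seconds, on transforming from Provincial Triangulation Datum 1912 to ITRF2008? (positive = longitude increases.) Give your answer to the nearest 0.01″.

sin φ = -0.633195, cos φ = 0.773993, sin λ = -0.816438, cos λ = 0.577432.
East component: ΔE = −sin λ·ΔX + cos λ·ΔY = −(-0.816438)(-381) + (0.577432)(-199) = -425.97 m.
1° of latitude spans 111200 m; at latitude φ, 1° of longitude spans that × cos φ = 86068.0 m, so Δλ = -425.97 / 86068.0 × 3600 = -17.817″.

Δλ = -17.82″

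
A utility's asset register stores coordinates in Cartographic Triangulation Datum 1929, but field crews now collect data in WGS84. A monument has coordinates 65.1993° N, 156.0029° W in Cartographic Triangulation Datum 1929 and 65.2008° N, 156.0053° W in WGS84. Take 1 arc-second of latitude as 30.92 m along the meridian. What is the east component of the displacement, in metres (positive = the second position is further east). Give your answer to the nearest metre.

Δφ = 65.2008° − 65.1993° = +0.0015°; Δλ = -156.0053° − -156.0029° = -0.0024°.
1° of latitude = 3600 × 30.92 = 111312 m.
ΔN = Δφ × 111312 = 167.0 m; ΔE = Δλ × 111312 × cos(65.1993°) = -0.0024 × 111312 × 0.419463 = -112.1 m.

ΔE = -112 m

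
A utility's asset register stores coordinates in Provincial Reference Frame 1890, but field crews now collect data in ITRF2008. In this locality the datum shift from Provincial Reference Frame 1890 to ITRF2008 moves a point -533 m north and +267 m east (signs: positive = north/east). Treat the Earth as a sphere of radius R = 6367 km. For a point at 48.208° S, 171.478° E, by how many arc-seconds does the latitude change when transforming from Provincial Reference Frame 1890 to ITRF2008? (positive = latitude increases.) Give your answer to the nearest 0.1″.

On a sphere of radius R, 1 rad of latitude = R, so Δφ = ΔN / R = -533.0 / 6367000 = -8.3713e-05 rad = -17.267″.

Δφ = -17.3″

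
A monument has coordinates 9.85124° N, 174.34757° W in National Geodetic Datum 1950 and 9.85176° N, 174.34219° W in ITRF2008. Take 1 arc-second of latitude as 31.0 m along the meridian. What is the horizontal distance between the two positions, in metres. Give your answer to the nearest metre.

594 m

Δφ = 9.85176° − 9.85124° = +0.00052°; Δλ = -174.34219° − -174.34757° = +0.00538°.
1° of latitude = 3600 × 31.00 = 111600 m.
ΔN = Δφ × 111600 = 58.0 m; ΔE = Δλ × 111600 × cos(9.85124°) = +0.00538 × 111600 × 0.985255 = 591.6 m.
Distance = √(ΔE² + ΔN²) = √(591.6² + 58.0²) = 594.4 m.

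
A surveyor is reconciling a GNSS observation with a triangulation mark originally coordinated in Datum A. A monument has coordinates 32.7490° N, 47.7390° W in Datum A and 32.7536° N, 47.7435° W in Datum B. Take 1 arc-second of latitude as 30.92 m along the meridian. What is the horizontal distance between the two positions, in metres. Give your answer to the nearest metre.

663 m

Δφ = 32.7536° − 32.7490° = +0.0046°; Δλ = -47.7435° − -47.7390° = -0.0045°.
1° of latitude = 3600 × 30.92 = 111312 m.
ΔN = Δφ × 111312 = 512.0 m; ΔE = Δλ × 111312 × cos(32.7490°) = -0.0045 × 111312 × 0.841048 = -421.3 m.
Distance = √(ΔE² + ΔN²) = √((-421.3)² + 512.0²) = 663.1 m.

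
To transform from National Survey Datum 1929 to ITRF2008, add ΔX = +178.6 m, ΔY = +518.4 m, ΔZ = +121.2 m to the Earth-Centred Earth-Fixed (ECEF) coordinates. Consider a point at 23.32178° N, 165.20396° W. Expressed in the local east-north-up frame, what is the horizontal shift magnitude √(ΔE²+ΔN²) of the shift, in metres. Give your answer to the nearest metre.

511 m

The local east axis at (φ, λ) is (−sin λ, cos λ, 0), so ΔE = −sin(-165.20396°)·178.6 + cos(-165.20396°)·518.4 = -455.60 m.
The local north axis is (−sin φ cos λ, −sin φ sin λ, cos φ), giving ΔN = 68.362 + 52.412 + 111.297 = 232.07 m.
Horizontal magnitude = √(ΔE² + ΔN²) = √((-455.60)² + 232.07²) = 511.30 m.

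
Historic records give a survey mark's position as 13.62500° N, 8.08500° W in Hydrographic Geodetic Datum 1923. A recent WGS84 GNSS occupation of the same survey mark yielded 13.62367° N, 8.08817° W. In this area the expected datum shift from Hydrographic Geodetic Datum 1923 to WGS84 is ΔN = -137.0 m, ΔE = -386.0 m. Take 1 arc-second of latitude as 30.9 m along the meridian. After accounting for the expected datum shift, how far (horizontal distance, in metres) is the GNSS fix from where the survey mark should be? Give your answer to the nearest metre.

Observed coordinate differences: Δφ = -0.00133°, Δλ = -0.00317°.
Converting to metres (1° lat = 111240 m, cos φ = 0.971858): observed ΔN = -147.9 m, observed ΔE = -342.7 m.
Subtracting the expected shift leaves a residual of -147.9 − (-137.0) = -10.9 m north and -342.7 − (-386.0) = 43.3 m east.
Residual distance = √((-10.9)² + 43.3²) = 44.7 m.

45 m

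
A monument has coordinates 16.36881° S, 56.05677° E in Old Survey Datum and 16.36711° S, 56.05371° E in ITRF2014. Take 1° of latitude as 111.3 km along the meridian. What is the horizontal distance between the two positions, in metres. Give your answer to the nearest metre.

378 m

Δφ = -16.36711° − -16.36881° = +0.00170°; Δλ = 56.05371° − 56.05677° = -0.00306°.
ΔN = Δφ × 111300 = 189.2 m; ΔE = Δλ × 111300 × cos(-16.36881°) = -0.00306 × 111300 × 0.959468 = -326.8 m.
Distance = √(ΔE² + ΔN²) = √((-326.8)² + 189.2²) = 377.6 m.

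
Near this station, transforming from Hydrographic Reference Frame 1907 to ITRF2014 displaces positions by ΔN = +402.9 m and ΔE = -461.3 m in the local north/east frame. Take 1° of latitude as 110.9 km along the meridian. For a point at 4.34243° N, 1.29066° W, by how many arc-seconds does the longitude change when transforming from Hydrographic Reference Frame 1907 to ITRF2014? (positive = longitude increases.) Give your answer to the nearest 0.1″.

Δλ = -15.0″

At latitude 4.34243°, cos φ = 0.997129.
1° of longitude at this latitude = 110.9 × cos φ = 110.58 km, so Δλ = -461.3 / 110581.6 = -0.0041716° = -15.018″.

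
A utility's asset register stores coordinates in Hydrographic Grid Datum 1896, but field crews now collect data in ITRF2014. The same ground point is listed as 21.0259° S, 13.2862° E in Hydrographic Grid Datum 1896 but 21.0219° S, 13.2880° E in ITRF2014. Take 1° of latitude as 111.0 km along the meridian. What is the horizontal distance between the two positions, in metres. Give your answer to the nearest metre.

482 m

Δφ = -21.0219° − -21.0259° = +0.0040°; Δλ = 13.2880° − 13.2862° = +0.0018°.
ΔN = Δφ × 111000 = 444.0 m; ΔE = Δλ × 111000 × cos(-21.0259°) = +0.0018 × 111000 × 0.933418 = 186.5 m.
Distance = √(ΔE² + ΔN²) = √(186.5² + 444.0²) = 481.6 m.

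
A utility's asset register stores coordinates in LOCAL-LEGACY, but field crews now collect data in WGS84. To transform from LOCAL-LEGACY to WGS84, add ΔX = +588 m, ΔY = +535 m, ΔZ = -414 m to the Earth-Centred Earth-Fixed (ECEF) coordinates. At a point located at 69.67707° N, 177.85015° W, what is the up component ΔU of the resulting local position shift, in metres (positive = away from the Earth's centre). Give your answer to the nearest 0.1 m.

ΔU = -599.3 m

At φ = 69.67707°, λ = -177.85015°: sin φ = 0.937750, cos φ = 0.347311, sin λ = -0.037513, cos λ = -0.999296.
ΔU = cos φ cos λ·ΔX + cos φ sin λ·ΔY + sin φ·ΔZ = (0.347311)(-0.999296)(588) + (0.347311)(-0.037513)(535) + (0.937750)(-414) = -599.27 m.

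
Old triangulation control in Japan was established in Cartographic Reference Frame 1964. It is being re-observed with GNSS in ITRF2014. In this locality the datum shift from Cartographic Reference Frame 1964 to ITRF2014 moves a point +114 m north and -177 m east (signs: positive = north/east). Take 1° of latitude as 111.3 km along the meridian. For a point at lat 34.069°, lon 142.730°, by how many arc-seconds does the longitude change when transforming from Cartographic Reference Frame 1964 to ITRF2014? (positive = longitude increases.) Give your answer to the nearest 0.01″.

At latitude 34.069°, cos φ = 0.828364.
1° of longitude at this latitude = 111.3 × cos φ = 92.20 km, so Δλ = -177.0 / 92196.9 = -0.0019198° = -6.911″.

Δλ = -6.91″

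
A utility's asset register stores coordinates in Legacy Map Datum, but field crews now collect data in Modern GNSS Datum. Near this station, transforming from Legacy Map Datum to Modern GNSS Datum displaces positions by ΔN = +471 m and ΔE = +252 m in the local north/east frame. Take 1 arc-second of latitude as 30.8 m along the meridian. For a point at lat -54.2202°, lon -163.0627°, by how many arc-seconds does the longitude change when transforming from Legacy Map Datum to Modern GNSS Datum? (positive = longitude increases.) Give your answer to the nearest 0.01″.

At latitude -54.2202°, cos φ = 0.584672.
1″ of longitude at this latitude = 30.80 × cos φ = 18.0079 m, so Δλ = 252.0 / 18.0079 = 13.994″.

Δλ = 13.99″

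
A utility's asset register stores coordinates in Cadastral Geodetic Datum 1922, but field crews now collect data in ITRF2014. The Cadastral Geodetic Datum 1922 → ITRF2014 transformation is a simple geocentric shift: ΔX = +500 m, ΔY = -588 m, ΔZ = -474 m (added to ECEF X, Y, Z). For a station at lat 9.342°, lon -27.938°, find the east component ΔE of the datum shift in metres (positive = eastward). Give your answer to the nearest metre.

At φ = 9.342°, λ = -27.938°: sin φ = 0.162327, cos φ = 0.986737, sin λ = -0.468516, cos λ = 0.883455.
ΔE = −sin λ·ΔX + cos λ·ΔY = −(-0.468516)·(500) + (0.883455)·(-588) = -285.21 m.

ΔE = -285 m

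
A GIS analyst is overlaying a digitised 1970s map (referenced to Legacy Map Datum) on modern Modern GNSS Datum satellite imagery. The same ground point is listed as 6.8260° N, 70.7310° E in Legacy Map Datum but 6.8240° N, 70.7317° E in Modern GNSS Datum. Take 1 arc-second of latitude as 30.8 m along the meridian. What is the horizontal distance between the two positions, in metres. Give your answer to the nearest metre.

Δφ = 6.8240° − 6.8260° = -0.0020°; Δλ = 70.7317° − 70.7310° = +0.0007°.
1° of latitude = 3600 × 30.80 = 110880 m.
ΔN = Δφ × 110880 = -221.8 m; ΔE = Δλ × 110880 × cos(6.8260°) = +0.0007 × 110880 × 0.992912 = 77.1 m.
Distance = √(ΔE² + ΔN²) = √(77.1² + (-221.8)²) = 234.8 m.

235 m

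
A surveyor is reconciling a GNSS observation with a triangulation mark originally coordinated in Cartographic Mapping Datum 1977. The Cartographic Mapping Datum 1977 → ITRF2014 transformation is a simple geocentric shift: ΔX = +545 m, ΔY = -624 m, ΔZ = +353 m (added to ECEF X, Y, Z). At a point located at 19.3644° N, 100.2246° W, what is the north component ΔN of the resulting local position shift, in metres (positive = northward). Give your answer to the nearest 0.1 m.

ΔN = 161.5 m

The local north axis is (−sin φ cos λ, −sin φ sin λ, cos φ), giving ΔN = 32.077 − 203.617 + 333.030 = 161.49 m.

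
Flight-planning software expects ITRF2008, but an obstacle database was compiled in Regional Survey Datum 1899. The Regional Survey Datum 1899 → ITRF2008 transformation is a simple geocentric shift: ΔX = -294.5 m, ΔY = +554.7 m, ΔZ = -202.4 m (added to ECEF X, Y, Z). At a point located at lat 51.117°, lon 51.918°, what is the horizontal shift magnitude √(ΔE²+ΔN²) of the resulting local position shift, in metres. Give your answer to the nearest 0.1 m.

At φ = 51.117°, λ = 51.918°: sin φ = 0.778429, cos φ = 0.627732, sin λ = 0.787129, cos λ = 0.616789.
ΔE = −sin λ·ΔX + cos λ·ΔY = −(0.787129)·(-294.5) + (0.616789)·(554.7) = 573.94 m.
ΔN = −sin φ cos λ·ΔX − sin φ sin λ·ΔY + cos φ·ΔZ = −(0.778429)(0.616789)(-294.5) − (0.778429)(0.787129)(554.7) + (0.627732)(-202.4) = -325.53 m.
Horizontal magnitude = √(ΔE² + ΔN²) = √(573.94² + (-325.53)²) = 659.83 m.

659.8 m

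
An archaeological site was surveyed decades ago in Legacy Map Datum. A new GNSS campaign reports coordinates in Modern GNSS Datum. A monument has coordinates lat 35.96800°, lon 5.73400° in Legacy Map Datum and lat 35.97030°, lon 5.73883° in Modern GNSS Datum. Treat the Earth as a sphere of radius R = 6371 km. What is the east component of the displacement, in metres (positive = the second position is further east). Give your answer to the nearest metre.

Δφ = 35.97030° − 35.96800° = +0.00230°; Δλ = 5.73883° − 5.73400° = +0.00483°.
1° along a meridian = πR/180 = 111195 m.
ΔN = Δφ × 111195 = 255.7 m; ΔE = Δλ × 111195 × cos(35.96800°) = +0.00483 × 111195 × 0.809345 = 434.7 m.

ΔE = 435 m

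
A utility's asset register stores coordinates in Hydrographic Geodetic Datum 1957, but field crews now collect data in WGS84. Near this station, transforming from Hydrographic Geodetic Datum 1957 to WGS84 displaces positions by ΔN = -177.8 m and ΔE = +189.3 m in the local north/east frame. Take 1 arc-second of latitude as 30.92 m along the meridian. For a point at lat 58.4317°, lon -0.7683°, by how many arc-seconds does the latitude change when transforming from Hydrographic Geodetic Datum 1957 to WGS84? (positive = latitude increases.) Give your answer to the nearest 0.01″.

1″ of latitude = 30.92 m, so Δφ = -177.8 / 30.92 = -5.750″.

Δφ = -5.75″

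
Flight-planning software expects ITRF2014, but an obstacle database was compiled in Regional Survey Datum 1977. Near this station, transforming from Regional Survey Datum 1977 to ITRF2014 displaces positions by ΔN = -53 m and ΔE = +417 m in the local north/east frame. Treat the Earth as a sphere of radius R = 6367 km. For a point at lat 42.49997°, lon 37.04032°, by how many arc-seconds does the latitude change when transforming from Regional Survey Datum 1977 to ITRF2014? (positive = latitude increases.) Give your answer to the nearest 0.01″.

Δφ = -1.72″

On a sphere of radius R, 1 rad of latitude = R, so Δφ = ΔN / R = -53.0 / 6367000 = -8.3242e-06 rad = -1.717″.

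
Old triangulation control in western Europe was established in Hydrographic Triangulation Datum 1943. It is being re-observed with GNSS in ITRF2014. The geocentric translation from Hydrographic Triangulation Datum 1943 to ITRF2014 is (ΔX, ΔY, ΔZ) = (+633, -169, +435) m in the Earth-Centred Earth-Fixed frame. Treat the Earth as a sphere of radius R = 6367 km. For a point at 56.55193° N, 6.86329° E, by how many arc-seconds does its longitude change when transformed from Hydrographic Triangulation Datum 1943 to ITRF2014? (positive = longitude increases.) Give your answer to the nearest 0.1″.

sin φ = 0.834386, cos φ = 0.551181, sin λ = 0.119501, cos λ = 0.992834.
East component: ΔE = −sin λ·ΔX + cos λ·ΔY = −(0.119501)(633) + (0.992834)(-169) = -243.43 m.
1° of latitude spans πR/180 = 111125 m; at latitude φ, 1° of longitude spans that × cos φ = 61250.0 m, so Δλ = -243.43 / 61250.0 × 3600 = -14.308″.

Δλ = -14.3″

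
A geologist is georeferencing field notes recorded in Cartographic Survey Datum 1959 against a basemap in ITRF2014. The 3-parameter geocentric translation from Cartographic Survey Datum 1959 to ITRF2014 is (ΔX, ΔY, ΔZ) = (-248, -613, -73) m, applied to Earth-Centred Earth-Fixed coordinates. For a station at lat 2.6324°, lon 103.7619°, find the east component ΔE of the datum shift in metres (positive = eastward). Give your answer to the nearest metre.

The local east axis at (φ, λ) is (−sin λ, cos λ, 0), so ΔE = −sin(103.7619°)·(-248) + cos(103.7619°)·(-613) = 386.71 m.

ΔE = 387 m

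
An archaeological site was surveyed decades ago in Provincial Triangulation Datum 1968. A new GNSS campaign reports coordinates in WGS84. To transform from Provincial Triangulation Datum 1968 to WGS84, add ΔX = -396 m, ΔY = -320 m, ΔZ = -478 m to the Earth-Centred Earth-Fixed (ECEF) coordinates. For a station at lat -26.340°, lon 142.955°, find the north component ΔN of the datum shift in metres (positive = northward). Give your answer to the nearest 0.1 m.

ΔN = -373.7 m

The local north axis is (−sin φ cos λ, −sin φ sin λ, cos φ), giving ΔN = 140.240 − 85.537 − 428.373 = -373.67 m.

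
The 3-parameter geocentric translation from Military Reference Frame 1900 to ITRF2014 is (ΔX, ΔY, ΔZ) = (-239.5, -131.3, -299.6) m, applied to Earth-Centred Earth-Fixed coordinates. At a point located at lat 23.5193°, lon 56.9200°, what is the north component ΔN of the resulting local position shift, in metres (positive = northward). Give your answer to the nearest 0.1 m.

At φ = 23.5193°, λ = 56.9200°: sin φ = 0.399058, cos φ = 0.916926, sin λ = 0.837909, cos λ = 0.545810.
ΔN = −sin φ cos λ·ΔX − sin φ sin λ·ΔY + cos φ·ΔZ = −(0.399058)(0.545810)(-239.5) − (0.399058)(0.837909)(-131.3) + (0.916926)(-299.6) = -178.64 m.

ΔN = -178.6 m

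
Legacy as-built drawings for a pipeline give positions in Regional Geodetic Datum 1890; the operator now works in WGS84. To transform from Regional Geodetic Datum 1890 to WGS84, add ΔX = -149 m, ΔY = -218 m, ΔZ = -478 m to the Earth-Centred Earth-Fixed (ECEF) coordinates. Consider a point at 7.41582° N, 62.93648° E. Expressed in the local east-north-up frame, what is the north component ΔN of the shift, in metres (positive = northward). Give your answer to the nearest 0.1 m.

The local north axis is (−sin φ cos λ, −sin φ sin λ, cos φ), giving ΔN = 8.750 + 25.056 − 474.002 = -440.20 m.

ΔN = -440.2 m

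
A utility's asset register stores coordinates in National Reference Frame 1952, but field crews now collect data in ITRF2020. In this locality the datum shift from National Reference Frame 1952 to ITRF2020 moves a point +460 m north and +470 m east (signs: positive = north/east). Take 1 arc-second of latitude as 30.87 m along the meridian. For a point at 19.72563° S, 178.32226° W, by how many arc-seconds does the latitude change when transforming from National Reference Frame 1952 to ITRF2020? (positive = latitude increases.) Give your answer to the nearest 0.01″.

Δφ = 14.90″

1″ of latitude = 30.87 m, so Δφ = 460.0 / 30.87 = 14.901″.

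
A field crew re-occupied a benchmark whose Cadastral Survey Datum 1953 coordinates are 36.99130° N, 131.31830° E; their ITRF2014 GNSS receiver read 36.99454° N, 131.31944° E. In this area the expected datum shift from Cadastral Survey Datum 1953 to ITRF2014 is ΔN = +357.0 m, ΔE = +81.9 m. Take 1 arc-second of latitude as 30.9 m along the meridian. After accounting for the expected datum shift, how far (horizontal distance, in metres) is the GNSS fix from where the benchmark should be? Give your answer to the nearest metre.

Observed coordinate differences: Δφ = +0.00324°, Δλ = +0.00114°.
Converting to metres (1° lat = 111240 m, cos φ = 0.798727): observed ΔN = 360.4 m, observed ΔE = 101.3 m.
Subtracting the expected shift leaves a residual of 360.4 − (357.0) = 3.4 m north and 101.3 − (81.9) = 19.4 m east.
Residual distance = √(3.4² + 19.4²) = 19.7 m.

20 m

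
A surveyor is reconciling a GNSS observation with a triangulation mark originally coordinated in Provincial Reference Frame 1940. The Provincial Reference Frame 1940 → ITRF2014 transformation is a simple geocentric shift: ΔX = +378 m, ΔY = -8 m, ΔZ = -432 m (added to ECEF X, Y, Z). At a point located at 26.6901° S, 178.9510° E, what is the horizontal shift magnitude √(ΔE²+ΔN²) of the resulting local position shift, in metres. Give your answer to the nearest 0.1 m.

The local east axis at (φ, λ) is (−sin λ, cos λ, 0), so ΔE = −sin(178.9510°)·378 + cos(178.9510°)·(-8) = 1.08 m.
The local north axis is (−sin φ cos λ, −sin φ sin λ, cos φ), giving ΔN = -169.756 − 0.066 − 385.970 = -555.79 m.
Horizontal magnitude = √(ΔE² + ΔN²) = √(1.08² + (-555.79)²) = 555.79 m.

555.8 m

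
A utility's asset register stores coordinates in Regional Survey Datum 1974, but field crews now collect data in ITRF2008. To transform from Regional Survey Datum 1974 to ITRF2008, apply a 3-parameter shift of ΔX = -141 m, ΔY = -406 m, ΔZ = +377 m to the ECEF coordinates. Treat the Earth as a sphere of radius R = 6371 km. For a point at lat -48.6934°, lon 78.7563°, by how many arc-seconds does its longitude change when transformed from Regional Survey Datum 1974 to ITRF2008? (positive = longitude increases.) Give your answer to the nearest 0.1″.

sin φ = -0.751188, cos φ = 0.660088, sin λ = 0.980807, cos λ = 0.194982.
East component: ΔE = −sin λ·ΔX + cos λ·ΔY = −(0.980807)(-141) + (0.194982)(-406) = 59.13 m.
1° of latitude spans πR/180 = 111195 m; at latitude φ, 1° of longitude spans that × cos φ = 73398.5 m, so Δλ = 59.13 / 73398.5 × 3600 = 2.900″.

Δλ = 2.9″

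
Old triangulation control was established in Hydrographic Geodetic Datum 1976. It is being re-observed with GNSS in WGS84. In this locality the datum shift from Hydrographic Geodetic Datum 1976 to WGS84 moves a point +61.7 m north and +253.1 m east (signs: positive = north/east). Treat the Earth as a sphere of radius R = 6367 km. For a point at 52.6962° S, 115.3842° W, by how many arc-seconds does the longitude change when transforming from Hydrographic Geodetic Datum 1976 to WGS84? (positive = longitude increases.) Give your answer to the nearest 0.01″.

Δλ = 13.53″

At latitude -52.6962°, cos φ = 0.606041.
One radian of longitude at latitude φ spans R cos φ, so Δλ = ΔE / (R cos φ) = 253.1 / (6367000 × 0.606041) = 6.5593e-05 rad = 13.529″.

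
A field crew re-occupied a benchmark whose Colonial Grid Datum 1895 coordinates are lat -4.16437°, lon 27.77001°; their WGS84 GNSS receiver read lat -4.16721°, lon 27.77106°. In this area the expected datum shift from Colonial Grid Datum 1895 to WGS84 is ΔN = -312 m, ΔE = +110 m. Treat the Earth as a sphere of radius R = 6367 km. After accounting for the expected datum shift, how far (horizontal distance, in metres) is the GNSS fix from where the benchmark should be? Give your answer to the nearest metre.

Observed coordinate differences: Δφ = -0.00284°, Δλ = +0.00105°.
Converting to metres (1° lat = 111125 m, cos φ = 0.997360): observed ΔN = -315.6 m, observed ΔE = 116.4 m.
Subtracting the expected shift leaves a residual of -315.6 − (-312) = -3.6 m north and 116.4 − (110) = 6.4 m east.
Residual distance = √((-3.6)² + 6.4²) = 7.3 m.

7 m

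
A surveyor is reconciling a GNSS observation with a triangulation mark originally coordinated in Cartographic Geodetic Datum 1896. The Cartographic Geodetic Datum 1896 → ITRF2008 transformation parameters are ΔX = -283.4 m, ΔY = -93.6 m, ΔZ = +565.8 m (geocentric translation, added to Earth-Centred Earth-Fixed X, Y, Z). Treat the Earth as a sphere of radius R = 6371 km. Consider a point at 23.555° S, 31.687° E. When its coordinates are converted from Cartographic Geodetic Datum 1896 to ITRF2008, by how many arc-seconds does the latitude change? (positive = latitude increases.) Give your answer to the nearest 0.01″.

sin φ = -0.399629, cos φ = 0.916677, sin λ = 0.525279, cos λ = 0.850930.
North component: ΔN = −sin φ cos λ·ΔX − sin φ sin λ·ΔY + cos φ·ΔZ = −(-0.399629)(0.850930)(-283.4) − (-0.399629)(0.525279)(-93.6) + (0.916677)(565.8) = 402.64 m.
1° of latitude spans πR/180 = 111195 m, so Δφ = 402.64 / 111195 × 3600 = 13.036″.

Δφ = 13.04″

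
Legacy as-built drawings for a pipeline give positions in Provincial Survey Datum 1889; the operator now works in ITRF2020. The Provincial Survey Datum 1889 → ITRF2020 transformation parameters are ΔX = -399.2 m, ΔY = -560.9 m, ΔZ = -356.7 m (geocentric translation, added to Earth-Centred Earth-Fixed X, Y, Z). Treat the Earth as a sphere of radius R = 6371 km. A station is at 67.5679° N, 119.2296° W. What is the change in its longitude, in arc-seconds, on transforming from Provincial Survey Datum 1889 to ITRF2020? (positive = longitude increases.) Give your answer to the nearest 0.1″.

sin φ = 0.924332, cos φ = 0.381588, sin λ = -0.872670, cos λ = -0.488311.
East component: ΔE = −sin λ·ΔX + cos λ·ΔY = −(-0.872670)(-399.2) + (-0.488311)(-560.9) = -74.48 m.
1° of latitude spans πR/180 = 111195 m; at latitude φ, 1° of longitude spans that × cos φ = 42430.7 m, so Δλ = -74.48 / 42430.7 × 3600 = -6.319″.

Δλ = -6.3″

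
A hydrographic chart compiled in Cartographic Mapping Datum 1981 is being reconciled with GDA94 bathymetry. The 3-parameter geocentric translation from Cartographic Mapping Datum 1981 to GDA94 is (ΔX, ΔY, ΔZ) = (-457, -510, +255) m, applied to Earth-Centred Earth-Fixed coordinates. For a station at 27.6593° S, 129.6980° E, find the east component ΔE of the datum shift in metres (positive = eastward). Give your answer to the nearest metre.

At φ = -27.6593°, λ = 129.6980°: sin φ = -0.464213, cos φ = 0.885724, sin λ = 0.769422, cos λ = -0.638741.
ΔE = −sin λ·ΔX + cos λ·ΔY = −(0.769422)·(-457) + (-0.638741)·(-510) = 677.38 m.

ΔE = 677 m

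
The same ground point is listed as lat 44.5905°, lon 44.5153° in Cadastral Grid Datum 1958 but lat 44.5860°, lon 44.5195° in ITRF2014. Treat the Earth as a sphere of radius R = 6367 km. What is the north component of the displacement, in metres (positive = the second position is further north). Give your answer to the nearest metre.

ΔN = -500 m

Δφ = 44.5860° − 44.5905° = -0.0045°; Δλ = 44.5195° − 44.5153° = +0.0042°.
1° along a meridian = πR/180 = 111125 m.
ΔN = Δφ × 111125 = -500.1 m; ΔE = Δλ × 111125 × cos(44.5905°) = +0.0042 × 111125 × 0.712142 = 332.4 m.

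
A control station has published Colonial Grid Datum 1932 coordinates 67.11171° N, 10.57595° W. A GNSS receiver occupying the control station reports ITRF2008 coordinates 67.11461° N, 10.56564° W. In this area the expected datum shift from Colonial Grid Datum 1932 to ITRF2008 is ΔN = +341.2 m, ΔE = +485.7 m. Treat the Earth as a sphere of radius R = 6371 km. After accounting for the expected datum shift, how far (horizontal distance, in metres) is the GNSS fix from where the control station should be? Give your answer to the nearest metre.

44 m

Observed coordinate differences: Δφ = +0.00290°, Δλ = +0.01031°.
Converting to metres (1° lat = 111195 m, cos φ = 0.388936): observed ΔN = 322.5 m, observed ΔE = 445.9 m.
Subtracting the expected shift leaves a residual of 322.5 − (341.2) = -18.7 m north and 445.9 − (485.7) = -39.8 m east.
Residual distance = √((-18.7)² + (-39.8)²) = 44.0 m.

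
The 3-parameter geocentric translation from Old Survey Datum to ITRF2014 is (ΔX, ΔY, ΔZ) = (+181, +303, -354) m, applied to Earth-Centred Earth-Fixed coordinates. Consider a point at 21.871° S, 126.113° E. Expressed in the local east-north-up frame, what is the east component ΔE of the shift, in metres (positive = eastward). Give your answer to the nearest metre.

ΔE = -325 m

The local east axis at (φ, λ) is (−sin λ, cos λ, 0), so ΔE = −sin(126.113°)·181 + cos(126.113°)·303 = -324.80 m.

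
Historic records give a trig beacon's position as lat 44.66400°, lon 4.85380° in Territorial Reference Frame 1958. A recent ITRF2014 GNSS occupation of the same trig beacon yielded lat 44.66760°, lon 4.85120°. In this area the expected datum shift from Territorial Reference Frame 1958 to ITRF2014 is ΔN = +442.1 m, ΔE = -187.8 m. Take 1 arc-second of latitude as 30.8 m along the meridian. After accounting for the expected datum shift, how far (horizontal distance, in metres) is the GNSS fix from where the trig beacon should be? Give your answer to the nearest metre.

Observed coordinate differences: Δφ = +0.00360°, Δλ = -0.00260°.
Converting to metres (1° lat = 110880 m, cos φ = 0.711241): observed ΔN = 399.2 m, observed ΔE = -205.0 m.
Subtracting the expected shift leaves a residual of 399.2 − (442.1) = -42.9 m north and -205.0 − (-187.8) = -17.2 m east.
Residual distance = √((-42.9)² + (-17.2)²) = 46.3 m.

46 m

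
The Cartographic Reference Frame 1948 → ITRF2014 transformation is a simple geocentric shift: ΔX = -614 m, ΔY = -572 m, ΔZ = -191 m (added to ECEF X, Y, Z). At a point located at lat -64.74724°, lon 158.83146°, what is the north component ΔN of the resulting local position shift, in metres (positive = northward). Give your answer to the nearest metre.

At φ = -64.74724°, λ = 158.83146°: sin φ = -0.904435, cos φ = 0.426612, sin λ = 0.361113, cos λ = -0.932522.
ΔN = −sin φ cos λ·ΔX − sin φ sin λ·ΔY + cos φ·ΔZ = −(-0.904435)(-0.932522)(-614) − (-0.904435)(0.361113)(-572) + (0.426612)(-191) = 249.55 m.

ΔN = 250 m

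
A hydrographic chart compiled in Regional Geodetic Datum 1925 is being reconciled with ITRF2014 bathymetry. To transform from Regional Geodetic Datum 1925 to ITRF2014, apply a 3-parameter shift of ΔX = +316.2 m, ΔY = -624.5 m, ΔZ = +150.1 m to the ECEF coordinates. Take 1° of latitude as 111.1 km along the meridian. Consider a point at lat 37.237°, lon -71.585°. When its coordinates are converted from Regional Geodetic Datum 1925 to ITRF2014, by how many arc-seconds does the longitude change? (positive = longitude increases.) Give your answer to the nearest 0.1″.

sin φ = 0.605113, cos φ = 0.796139, sin λ = -0.948793, cos λ = 0.315897.
East component: ΔE = −sin λ·ΔX + cos λ·ΔY = −(-0.948793)(316.2) + (0.315897)(-624.5) = 102.73 m.
1° of latitude spans 111100 m; at latitude φ, 1° of longitude spans that × cos φ = 88451.1 m, so Δλ = 102.73 / 88451.1 × 3600 = 4.181″.

Δλ = 4.2″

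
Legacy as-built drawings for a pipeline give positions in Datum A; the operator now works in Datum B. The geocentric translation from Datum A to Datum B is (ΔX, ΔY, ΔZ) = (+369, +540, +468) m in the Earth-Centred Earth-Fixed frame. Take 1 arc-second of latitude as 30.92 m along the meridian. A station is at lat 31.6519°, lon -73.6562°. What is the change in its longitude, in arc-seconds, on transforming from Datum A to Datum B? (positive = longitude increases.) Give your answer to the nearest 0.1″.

sin φ = 0.524757, cos φ = 0.851252, sin λ = -0.959590, cos λ = 0.281400.
East component: ΔE = −sin λ·ΔX + cos λ·ΔY = −(-0.959590)(369) + (0.281400)(540) = 506.05 m.
1° of latitude spans 3600 × 30.92 = 111312 m; at latitude φ, 1° of longitude spans that × cos φ = 94754.6 m, so Δλ = 506.05 / 94754.6 × 3600 = 19.226″.

Δλ = 19.2″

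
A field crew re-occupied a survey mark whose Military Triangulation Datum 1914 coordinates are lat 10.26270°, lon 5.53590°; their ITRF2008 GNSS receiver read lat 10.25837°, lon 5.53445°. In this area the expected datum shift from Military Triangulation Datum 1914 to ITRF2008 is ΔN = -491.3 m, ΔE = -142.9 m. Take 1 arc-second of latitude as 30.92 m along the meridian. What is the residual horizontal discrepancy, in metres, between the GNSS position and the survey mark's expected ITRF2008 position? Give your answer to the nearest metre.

Observed coordinate differences: Δφ = -0.00433°, Δλ = -0.00145°.
Converting to metres (1° lat = 111312 m, cos φ = 0.984001): observed ΔN = -482.0 m, observed ΔE = -158.8 m.
Subtracting the expected shift leaves a residual of -482.0 − (-491.3) = 9.3 m north and -158.8 − (-142.9) = -15.9 m east.
Residual distance = √(9.3² + (-15.9)²) = 18.4 m.

18 m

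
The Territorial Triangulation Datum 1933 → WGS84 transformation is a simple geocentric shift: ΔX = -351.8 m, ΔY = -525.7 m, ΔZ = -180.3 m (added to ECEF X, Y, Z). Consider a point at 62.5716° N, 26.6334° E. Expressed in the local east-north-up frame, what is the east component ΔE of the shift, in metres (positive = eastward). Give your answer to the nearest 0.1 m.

At φ = 62.5716°, λ = 26.6334°: sin φ = 0.887587, cos φ = 0.460640, sin λ = 0.448280, cos λ = 0.893893.
ΔE = −sin λ·ΔX + cos λ·ΔY = −(0.448280)·(-351.8) + (0.893893)·(-525.7) = -312.21 m.

ΔE = -312.2 m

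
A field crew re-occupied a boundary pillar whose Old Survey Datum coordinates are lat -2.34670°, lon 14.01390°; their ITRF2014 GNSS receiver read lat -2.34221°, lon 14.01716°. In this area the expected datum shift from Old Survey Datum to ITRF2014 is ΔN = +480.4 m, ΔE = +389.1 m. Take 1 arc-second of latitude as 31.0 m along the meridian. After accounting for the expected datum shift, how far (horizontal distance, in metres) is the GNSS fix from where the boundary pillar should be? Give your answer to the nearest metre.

33 m

Observed coordinate differences: Δφ = +0.00449°, Δλ = +0.00326°.
Converting to metres (1° lat = 111600 m, cos φ = 0.999161): observed ΔN = 501.1 m, observed ΔE = 363.5 m.
Subtracting the expected shift leaves a residual of 501.1 − (480.4) = 20.7 m north and 363.5 − (389.1) = -25.6 m east.
Residual distance = √(20.7² + (-25.6)²) = 32.9 m.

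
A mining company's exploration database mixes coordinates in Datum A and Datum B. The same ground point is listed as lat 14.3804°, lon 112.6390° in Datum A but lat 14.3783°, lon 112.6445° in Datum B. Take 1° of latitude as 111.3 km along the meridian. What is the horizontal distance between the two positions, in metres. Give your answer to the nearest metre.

Δφ = 14.3783° − 14.3804° = -0.0021°; Δλ = 112.6445° − 112.6390° = +0.0055°.
ΔN = Δφ × 111300 = -233.7 m; ΔE = Δλ × 111300 × cos(14.3804°) = +0.0055 × 111300 × 0.968668 = 593.0 m.
Distance = √(ΔE² + ΔN²) = √(593.0² + (-233.7)²) = 637.4 m.

637 m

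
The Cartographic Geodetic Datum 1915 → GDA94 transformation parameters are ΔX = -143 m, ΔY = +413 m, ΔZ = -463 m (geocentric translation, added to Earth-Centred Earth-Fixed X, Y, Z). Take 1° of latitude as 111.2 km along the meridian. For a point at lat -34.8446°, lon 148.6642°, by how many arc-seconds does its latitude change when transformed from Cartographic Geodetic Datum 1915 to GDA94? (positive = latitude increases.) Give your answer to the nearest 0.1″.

sin φ = -0.571353, cos φ = 0.820705, sin λ = 0.520053, cos λ = -0.854134.
North component: ΔN = −sin φ cos λ·ΔX − sin φ sin λ·ΔY + cos φ·ΔZ = −(-0.571353)(-0.854134)(-143) − (-0.571353)(0.520053)(413) + (0.820705)(-463) = -187.48 m.
1° of latitude spans 111200 m, so Δφ = -187.48 / 111200 × 3600 = -6.070″.

Δφ = -6.1″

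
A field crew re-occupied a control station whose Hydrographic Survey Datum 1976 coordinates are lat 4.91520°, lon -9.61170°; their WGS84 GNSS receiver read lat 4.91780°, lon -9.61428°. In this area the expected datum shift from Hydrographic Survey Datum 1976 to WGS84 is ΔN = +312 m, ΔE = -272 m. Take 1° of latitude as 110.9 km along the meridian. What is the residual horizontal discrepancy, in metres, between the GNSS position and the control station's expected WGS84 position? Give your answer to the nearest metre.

Observed coordinate differences: Δφ = +0.00260°, Δλ = -0.00258°.
Converting to metres (1° lat = 110900 m, cos φ = 0.996323): observed ΔN = 288.3 m, observed ΔE = -285.1 m.
Subtracting the expected shift leaves a residual of 288.3 − (312) = -23.7 m north and -285.1 − (-272) = -13.1 m east.
Residual distance = √((-23.7)² + (-13.1)²) = 27.0 m.

27 m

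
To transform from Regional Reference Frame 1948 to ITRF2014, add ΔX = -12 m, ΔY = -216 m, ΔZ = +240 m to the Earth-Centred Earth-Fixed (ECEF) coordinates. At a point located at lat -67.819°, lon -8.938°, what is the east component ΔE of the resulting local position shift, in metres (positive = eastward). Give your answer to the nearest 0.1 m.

The local east axis at (φ, λ) is (−sin λ, cos λ, 0), so ΔE = −sin(-8.938°)·(-12) + cos(-8.938°)·(-216) = -215.24 m.

ΔE = -215.2 m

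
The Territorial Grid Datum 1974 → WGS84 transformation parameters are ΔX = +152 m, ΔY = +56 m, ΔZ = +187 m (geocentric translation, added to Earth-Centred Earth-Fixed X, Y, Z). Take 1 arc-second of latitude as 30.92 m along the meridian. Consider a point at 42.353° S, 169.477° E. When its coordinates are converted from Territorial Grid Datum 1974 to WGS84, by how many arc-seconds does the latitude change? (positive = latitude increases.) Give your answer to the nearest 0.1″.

sin φ = -0.673696, cos φ = 0.739008, sin λ = 0.182630, cos λ = -0.983182.
North component: ΔN = −sin φ cos λ·ΔX − sin φ sin λ·ΔY + cos φ·ΔZ = −(-0.673696)(-0.983182)(152) − (-0.673696)(0.182630)(56) + (0.739008)(187) = 44.41 m.
1° of latitude spans 3600 × 30.92 = 111312 m, so Δφ = 44.41 / 111312 × 3600 = 1.436″.

Δφ = 1.4″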